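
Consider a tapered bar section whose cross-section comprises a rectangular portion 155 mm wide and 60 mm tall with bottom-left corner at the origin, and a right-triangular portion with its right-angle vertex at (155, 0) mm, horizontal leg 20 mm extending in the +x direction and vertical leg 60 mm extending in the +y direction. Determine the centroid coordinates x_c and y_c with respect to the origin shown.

x_c = 82.60 mm, y_c = 29.39 mm

rectangular portion: A = 155 × 60 = 9300.00, centroid at (77.50, 30.00).
triangular portion: A = ½·20·60 = 600.00, centroid at (161.67, 20.00).
ΣA = 9900.00 mm²
ΣAx_c = (9300.00)(77.50) + (600.00)(161.67) = 817750.00 mm³
ΣAy_c = (9300.00)(30.00) + (600.00)(20.00) = 291000.00 mm³
x_c = 817750.00 / 9900.00 = 82.60 mm
y_c = 291000.00 / 9900.00 = 29.39 mm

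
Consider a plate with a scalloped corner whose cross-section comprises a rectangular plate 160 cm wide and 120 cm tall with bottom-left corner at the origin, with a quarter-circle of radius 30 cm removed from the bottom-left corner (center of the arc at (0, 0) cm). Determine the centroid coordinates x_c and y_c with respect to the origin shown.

plate: A = 160 × 120 = 19200.00, centroid at (80.00, 60.00).
removed quarter-circle: A = −¼π·30² = -706.86, centroid at (12.73, 12.73).
ΣA = 18493.14 cm²
ΣAx_c = (19200.00)(80.00) + (-706.86)(12.73) = 1527000.00 cm³
ΣAy_c = (19200.00)(60.00) + (-706.86)(12.73) = 1143000.00 cm³
x_c = 1527000.00 / 18493.14 = 82.57 cm
y_c = 1143000.00 / 18493.14 = 61.81 cm

x_c = 82.57 cm, y_c = 61.81 cm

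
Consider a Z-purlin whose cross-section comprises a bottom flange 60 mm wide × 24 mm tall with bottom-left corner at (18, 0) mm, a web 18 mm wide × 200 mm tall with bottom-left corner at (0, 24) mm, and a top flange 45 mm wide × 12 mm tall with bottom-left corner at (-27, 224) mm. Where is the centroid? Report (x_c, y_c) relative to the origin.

x_c = 17.76 mm, y_c = 105.35 mm

Part | A | x̄ᵢ | ȳᵢ | A·x̄ᵢ | A·ȳᵢ
bottom flange | 1440.00 | 48.00 | 12.00 | 69120.00 | 17280.00
web | 3600.00 | 9.00 | 124.00 | 32400.00 | 446400.00
top flange | 540.00 | -4.50 | 230.00 | -2430.00 | 124200.00
Σ | 5580.00 |  |  | 99090.00 | 587880.00
x_c = 99090.00 / 5580.00 = 17.76 mm
y_c = 587880.00 / 5580.00 = 105.35 mm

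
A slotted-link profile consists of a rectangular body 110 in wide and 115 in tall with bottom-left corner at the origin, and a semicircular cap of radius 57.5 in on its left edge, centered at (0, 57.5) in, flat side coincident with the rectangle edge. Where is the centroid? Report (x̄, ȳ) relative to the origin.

rectangular body: A = 110 × 115 = 12650.00, centroid at (55.00, 57.50).
semicircular end: A = ½π·57.5² = 5193.45, centroid at (-24.40, 57.50).
ΣA = 17843.45 in², ΣAx̄ = 569010.42 in³, ΣAȳ = 1025998.11 in³.
x̄ = 569010.42/17843.45 = 31.89 in; ȳ = 1025998.11/17843.45 = 57.50 in.

x̄ = 31.89 in, ȳ = 57.50 in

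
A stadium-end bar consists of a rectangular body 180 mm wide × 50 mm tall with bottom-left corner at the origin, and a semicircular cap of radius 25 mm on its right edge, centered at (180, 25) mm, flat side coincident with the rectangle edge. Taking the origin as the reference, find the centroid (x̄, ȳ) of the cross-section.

x̄ = 99.90 mm, ȳ = 25.00 mm

Part | A | x̄ᵢ | ȳᵢ | A·x̄ᵢ | A·ȳᵢ
rectangular body | 9000.00 | 90.00 | 25.00 | 810000.00 | 225000.00
semicircular end | 981.75 | 190.61 | 25.00 | 187131.25 | 24543.69
Σ | 9981.75 |  |  | 997131.25 | 249543.69
x̄ = 997131.25 / 9981.75 = 99.90 mm
ȳ = 249543.69 / 9981.75 = 25.00 mm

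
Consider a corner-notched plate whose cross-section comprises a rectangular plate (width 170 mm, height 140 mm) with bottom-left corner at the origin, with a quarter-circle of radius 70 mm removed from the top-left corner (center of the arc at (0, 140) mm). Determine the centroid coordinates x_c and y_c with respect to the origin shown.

x_c = 95.67 mm, y_c = 62.23 mm

Part | A | x̄ᵢ | ȳᵢ | A·x̄ᵢ | A·ȳᵢ
plate | 23800.00 | 85.00 | 70.00 | 2023000.00 | 1666000.00
removed quarter-circle | -3848.45 | 29.71 | 110.29 | -114333.33 | -424449.81
Σ | 19951.55 |  |  | 1908666.67 | 1241550.19
x_c = 1908666.67 / 19951.55 = 95.67 mm
y_c = 1241550.19 / 19951.55 = 62.23 mm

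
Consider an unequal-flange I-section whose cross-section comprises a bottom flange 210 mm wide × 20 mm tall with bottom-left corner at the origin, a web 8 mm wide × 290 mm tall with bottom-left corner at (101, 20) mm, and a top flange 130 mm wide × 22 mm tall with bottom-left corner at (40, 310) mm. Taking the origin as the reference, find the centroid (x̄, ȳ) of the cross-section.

x̄ = 105.00 mm, ȳ = 143.16 mm

Part | A | x̄ᵢ | ȳᵢ | A·x̄ᵢ | A·ȳᵢ
bottom flange | 4200.00 | 105.00 | 10.00 | 441000.00 | 42000.00
web | 2320.00 | 105.00 | 165.00 | 243600.00 | 382800.00
top flange | 2860.00 | 105.00 | 321.00 | 300300.00 | 918060.00
Σ | 9380.00 |  |  | 984900.00 | 1342860.00
x̄ = 984900.00 / 9380.00 = 105.00 mm
ȳ = 1342860.00 / 9380.00 = 143.16 mm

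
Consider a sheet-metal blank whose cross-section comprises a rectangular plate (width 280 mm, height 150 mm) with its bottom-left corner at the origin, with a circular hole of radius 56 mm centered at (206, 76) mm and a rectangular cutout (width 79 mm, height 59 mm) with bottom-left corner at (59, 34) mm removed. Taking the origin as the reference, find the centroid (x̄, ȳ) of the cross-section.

plate: A = 280 × 150 = 42000.00, centroid at (140.00, 75.00).
hole 1: A = −π·56² = -9852.03, centroid at (206.00, 76.00).
hole 2: A = −(79 × 59) = -4661.00, centroid at (98.50, 63.50).
ΣA = 27486.97 mm²
ΣAx̄ = (42000.00)(140.00) + (-9852.03)(206.00) + (-4661.00)(98.50) = 3391372.38 mm³
ΣAȳ = (42000.00)(75.00) + (-9852.03)(76.00) + (-4661.00)(63.50) = 2105271.87 mm³
x̄ = 3391372.38 / 27486.97 = 123.38 mm
ȳ = 2105271.87 / 27486.97 = 76.59 mm

x̄ = 123.38 mm, ȳ = 76.59 mm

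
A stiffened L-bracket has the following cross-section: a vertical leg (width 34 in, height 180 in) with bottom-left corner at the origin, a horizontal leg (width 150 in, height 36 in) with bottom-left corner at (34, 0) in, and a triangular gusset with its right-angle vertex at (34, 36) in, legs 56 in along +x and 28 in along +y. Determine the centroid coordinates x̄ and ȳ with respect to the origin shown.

Part | A | x̄ᵢ | ȳᵢ | A·x̄ᵢ | A·ȳᵢ
vertical leg | 6120.00 | 17.00 | 90.00 | 104040.00 | 550800.00
horizontal leg | 5400.00 | 109.00 | 18.00 | 588600.00 | 97200.00
gusset | 784.00 | 52.67 | 45.33 | 41290.67 | 35541.33
Σ | 12304.00 |  |  | 733930.67 | 683541.33
x̄ = 733930.67 / 12304.00 = 59.65 in
ȳ = 683541.33 / 12304.00 = 55.55 in

x̄ = 59.65 in, ȳ = 55.55 in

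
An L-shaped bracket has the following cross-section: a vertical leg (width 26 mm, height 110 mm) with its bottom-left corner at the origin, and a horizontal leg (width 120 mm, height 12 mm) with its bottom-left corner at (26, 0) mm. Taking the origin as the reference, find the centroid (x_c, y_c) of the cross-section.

x_c = 37.45 mm, y_c = 38.59 mm

vertical leg: A = 26 × 110 = 2860.00, centroid at (13.00, 55.00).
horizontal leg: A = 120 × 12 = 1440.00, centroid at (86.00, 6.00).
ΣA = 4300.00 mm²
ΣAx_c = (2860.00)(13.00) + (1440.00)(86.00) = 161020.00 mm³
ΣAy_c = (2860.00)(55.00) + (1440.00)(6.00) = 165940.00 mm³
x_c = 161020.00 / 4300.00 = 37.45 mm
y_c = 165940.00 / 4300.00 = 38.59 mm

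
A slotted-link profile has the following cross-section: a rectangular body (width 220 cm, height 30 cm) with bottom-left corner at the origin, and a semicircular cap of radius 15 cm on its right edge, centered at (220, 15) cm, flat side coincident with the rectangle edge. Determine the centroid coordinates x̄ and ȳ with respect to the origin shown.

rectangular body: A = 220 × 30 = 6600.00, centroid at (110.00, 15.00).
semicircular end: A = ½π·15² = 353.43, centroid at (226.37, 15.00).
ΣA = 6953.43 cm²
ΣAx̄ = (6600.00)(110.00) + (353.43)(226.37) = 806004.42 cm³
ΣAȳ = (6600.00)(15.00) + (353.43)(15.00) = 104301.44 cm³
x̄ = 806004.42 / 6953.43 = 115.91 cm
ȳ = 104301.44 / 6953.43 = 15.00 cm

x̄ = 115.91 cm, ȳ = 15.00 cm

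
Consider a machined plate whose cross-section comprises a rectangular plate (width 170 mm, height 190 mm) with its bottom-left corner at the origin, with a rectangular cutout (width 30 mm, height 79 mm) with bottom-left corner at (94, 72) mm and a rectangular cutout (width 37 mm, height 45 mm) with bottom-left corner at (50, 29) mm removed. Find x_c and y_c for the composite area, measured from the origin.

plate: A = 170 × 190 = 32300.00, centroid at (85.00, 95.00).
hole 1: A = −(30 × 79) = -2370.00, centroid at (109.00, 111.50).
hole 2: A = −(37 × 45) = -1665.00, centroid at (68.50, 51.50).
ΣA = 28265.00 mm²
ΣAx_c = (32300.00)(85.00) + (-2370.00)(109.00) + (-1665.00)(68.50) = 2373117.50 mm³
ΣAy_c = (32300.00)(95.00) + (-2370.00)(111.50) + (-1665.00)(51.50) = 2718497.50 mm³
x_c = 2373117.50 / 28265.00 = 83.96 mm
y_c = 2718497.50 / 28265.00 = 96.18 mm

x_c = 83.96 mm, y_c = 96.18 mm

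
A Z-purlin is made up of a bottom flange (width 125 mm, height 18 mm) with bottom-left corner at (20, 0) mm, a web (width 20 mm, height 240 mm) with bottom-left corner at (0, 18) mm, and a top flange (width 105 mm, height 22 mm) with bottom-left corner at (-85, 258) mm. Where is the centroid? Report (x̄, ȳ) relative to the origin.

x̄ = 16.94 mm, ȳ = 139.32 mm

bottom flange: A = 125 × 18 = 2250.00, centroid at (82.50, 9.00).
web: A = 20 × 240 = 4800.00, centroid at (10.00, 138.00).
top flange: A = 105 × 22 = 2310.00, centroid at (-32.50, 269.00).
ΣA = 9360.00 mm²
ΣAx̄ = (2250.00)(82.50) + (4800.00)(10.00) + (2310.00)(-32.50) = 158550.00 mm³
ΣAȳ = (2250.00)(9.00) + (4800.00)(138.00) + (2310.00)(269.00) = 1304040.00 mm³
x̄ = 158550.00 / 9360.00 = 16.94 mm
ȳ = 1304040.00 / 9360.00 = 139.32 mm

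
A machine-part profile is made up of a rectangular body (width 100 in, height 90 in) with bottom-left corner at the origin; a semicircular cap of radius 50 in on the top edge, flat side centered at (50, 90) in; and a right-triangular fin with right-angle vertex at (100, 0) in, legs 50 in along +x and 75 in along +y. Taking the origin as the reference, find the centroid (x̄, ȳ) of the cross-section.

rectangular body: A = 100 × 90 = 9000.00, centroid at (50.00, 45.00).
semicircular top: A = ½π·50² = 3926.99, centroid at (50.00, 111.22).
triangular fin: A = ½·50·75 = 1875.00, centroid at (116.67, 25.00).
ΣA = 14801.99 in²
ΣAx̄ = (9000.00)(50.00) + (3926.99)(50.00) + (1875.00)(116.67) = 865099.54 in³
ΣAȳ = (9000.00)(45.00) + (3926.99)(111.22) + (1875.00)(25.00) = 888637.51 in³
x̄ = 865099.54 / 14801.99 = 58.44 in
ȳ = 888637.51 / 14801.99 = 60.03 in

x̄ = 58.44 in, ȳ = 60.03 in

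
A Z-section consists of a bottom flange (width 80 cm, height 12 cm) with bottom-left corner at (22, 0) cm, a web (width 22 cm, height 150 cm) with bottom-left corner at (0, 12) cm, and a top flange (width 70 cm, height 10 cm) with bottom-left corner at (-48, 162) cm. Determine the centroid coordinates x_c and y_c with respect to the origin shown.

bottom flange: A = 80 × 12 = 960.00, centroid at (62.00, 6.00).
web: A = 22 × 150 = 3300.00, centroid at (11.00, 87.00).
top flange: A = 70 × 10 = 700.00, centroid at (-13.00, 167.00).
ΣA = 4960.00 cm²
ΣAx_c = (960.00)(62.00) + (3300.00)(11.00) + (700.00)(-13.00) = 86720.00 cm³
ΣAy_c = (960.00)(6.00) + (3300.00)(87.00) + (700.00)(167.00) = 409760.00 cm³
x_c = 86720.00 / 4960.00 = 17.48 cm
y_c = 409760.00 / 4960.00 = 82.61 cm

x_c = 17.48 cm, y_c = 82.61 cm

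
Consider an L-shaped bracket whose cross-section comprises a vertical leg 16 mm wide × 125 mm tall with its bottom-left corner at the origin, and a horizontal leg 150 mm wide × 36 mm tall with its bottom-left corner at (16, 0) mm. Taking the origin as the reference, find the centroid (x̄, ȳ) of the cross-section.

x̄ = 68.57 mm, ȳ = 30.03 mm

vertical leg: A = 16 × 125 = 2000.00, centroid at (8.00, 62.50).
horizontal leg: A = 150 × 36 = 5400.00, centroid at (91.00, 18.00).
ΣA = 7400.00 mm²
ΣAx̄ = (2000.00)(8.00) + (5400.00)(91.00) = 507400.00 mm³
ΣAȳ = (2000.00)(62.50) + (5400.00)(18.00) = 222200.00 mm³
x̄ = 507400.00 / 7400.00 = 68.57 mm
ȳ = 222200.00 / 7400.00 = 30.03 mm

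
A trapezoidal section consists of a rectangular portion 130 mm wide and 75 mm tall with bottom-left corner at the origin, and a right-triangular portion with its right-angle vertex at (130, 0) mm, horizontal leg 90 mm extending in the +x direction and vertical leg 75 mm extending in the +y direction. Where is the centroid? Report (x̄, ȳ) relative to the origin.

Part | A | x̄ᵢ | ȳᵢ | A·x̄ᵢ | A·ȳᵢ
rectangular portion | 9750.00 | 65.00 | 37.50 | 633750.00 | 365625.00
triangular portion | 3375.00 | 160.00 | 25.00 | 540000.00 | 84375.00
Σ | 13125.00 |  |  | 1173750.00 | 450000.00
x̄ = 1173750.00 / 13125.00 = 89.43 mm
ȳ = 450000.00 / 13125.00 = 34.29 mm

x̄ = 89.43 mm, ȳ = 34.29 mm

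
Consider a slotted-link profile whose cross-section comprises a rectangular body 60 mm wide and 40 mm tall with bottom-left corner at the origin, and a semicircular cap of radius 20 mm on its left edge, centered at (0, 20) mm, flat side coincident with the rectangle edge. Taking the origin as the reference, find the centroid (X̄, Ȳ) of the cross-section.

X̄ = 22.01 mm, Ȳ = 20.00 mm

Part | A | x̄ᵢ | ȳᵢ | A·x̄ᵢ | A·ȳᵢ
rectangular body | 2400.00 | 30.00 | 20.00 | 72000.00 | 48000.00
semicircular end | 628.32 | -8.49 | 20.00 | -5333.33 | 12566.37
Σ | 3028.32 |  |  | 66666.67 | 60566.37
X̄ = 66666.67 / 3028.32 = 22.01 mm
Ȳ = 60566.37 / 3028.32 = 20.00 mm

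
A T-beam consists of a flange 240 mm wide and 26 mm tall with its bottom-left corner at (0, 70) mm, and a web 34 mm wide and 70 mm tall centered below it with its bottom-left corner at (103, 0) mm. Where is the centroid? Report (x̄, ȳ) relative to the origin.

x̄ = 120.00 mm, ȳ = 69.75 mm

web: A = 34 × 70 = 2380.00, centroid at (120.00, 35.00).
flange: A = 240 × 26 = 6240.00, centroid at (120.00, 83.00).
ΣA = 8620.00 mm², ΣAx̄ = 1034400.00 mm³, ΣAȳ = 601220.00 mm³.
x̄ = 1034400.00/8620.00 = 120.00 mm; ȳ = 601220.00/8620.00 = 69.75 mm.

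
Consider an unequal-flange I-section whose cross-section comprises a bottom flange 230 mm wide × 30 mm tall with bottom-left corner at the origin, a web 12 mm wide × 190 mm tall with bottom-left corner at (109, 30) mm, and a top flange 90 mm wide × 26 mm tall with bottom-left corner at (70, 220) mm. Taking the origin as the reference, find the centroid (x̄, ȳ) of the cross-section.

bottom flange: A = 230 × 30 = 6900.00, centroid at (115.00, 15.00).
web: A = 12 × 190 = 2280.00, centroid at (115.00, 125.00).
top flange: A = 90 × 26 = 2340.00, centroid at (115.00, 233.00).
ΣA = 11520.00 mm², ΣAx̄ = 1324800.00 mm³, ΣAȳ = 933720.00 mm³.
x̄ = 1324800.00/11520.00 = 115.00 mm; ȳ = 933720.00/11520.00 = 81.05 mm.

x̄ = 115.00 mm, ȳ = 81.05 mm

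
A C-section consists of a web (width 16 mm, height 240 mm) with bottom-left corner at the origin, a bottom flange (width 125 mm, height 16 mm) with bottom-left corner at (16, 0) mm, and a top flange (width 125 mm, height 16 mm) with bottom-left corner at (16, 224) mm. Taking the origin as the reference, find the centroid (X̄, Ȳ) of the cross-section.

X̄ = 43.97 mm, Ȳ = 120.00 mm

web: A = 16 × 240 = 3840.00, centroid at (8.00, 120.00).
bottom flange: A = 125 × 16 = 2000.00, centroid at (78.50, 8.00).
top flange: A = 125 × 16 = 2000.00, centroid at (78.50, 232.00).
ΣA = 7840.00 mm², ΣAX̄ = 344720.00 mm³, ΣAȲ = 940800.00 mm³.
X̄ = 344720.00/7840.00 = 43.97 mm; Ȳ = 940800.00/7840.00 = 120.00 mm.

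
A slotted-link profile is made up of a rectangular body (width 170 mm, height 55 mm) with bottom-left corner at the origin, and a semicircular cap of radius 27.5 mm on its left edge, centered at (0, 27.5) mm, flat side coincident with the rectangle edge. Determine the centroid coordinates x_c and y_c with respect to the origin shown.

Part | A | x̄ᵢ | ȳᵢ | A·x̄ᵢ | A·ȳᵢ
rectangular body | 9350.00 | 85.00 | 27.50 | 794750.00 | 257125.00
semicircular end | 1187.91 | -11.67 | 27.50 | -13864.58 | 32667.65
Σ | 10537.91 |  |  | 780885.42 | 289792.65
x_c = 780885.42 / 10537.91 = 74.10 mm
y_c = 289792.65 / 10537.91 = 27.50 mm

x_c = 74.10 mm, y_c = 27.50 mm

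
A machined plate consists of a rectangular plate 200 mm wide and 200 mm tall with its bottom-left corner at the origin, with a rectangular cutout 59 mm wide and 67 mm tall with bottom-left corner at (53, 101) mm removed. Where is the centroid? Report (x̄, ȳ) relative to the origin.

x̄ = 101.92 mm, ȳ = 96.22 mm

plate: A = 200 × 200 = 40000.00, centroid at (100.00, 100.00).
hole: A = −(59 × 67) = -3953.00, centroid at (82.50, 134.50).
ΣA = 36047.00 mm²
ΣAx̄ = (40000.00)(100.00) + (-3953.00)(82.50) = 3673877.50 mm³
ΣAȳ = (40000.00)(100.00) + (-3953.00)(134.50) = 3468321.50 mm³
x̄ = 3673877.50 / 36047.00 = 101.92 mm
ȳ = 3468321.50 / 36047.00 = 96.22 mm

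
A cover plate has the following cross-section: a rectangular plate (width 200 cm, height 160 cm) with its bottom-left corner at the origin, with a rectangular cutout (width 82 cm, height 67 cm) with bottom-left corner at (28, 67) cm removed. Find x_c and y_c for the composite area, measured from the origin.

x_c = 106.43 cm, y_c = 75.75 cm

plate: A = 200 × 160 = 32000.00, centroid at (100.00, 80.00).
hole: A = −(82 × 67) = -5494.00, centroid at (69.00, 100.50).
ΣA = 26506.00 cm²
ΣAx_c = (32000.00)(100.00) + (-5494.00)(69.00) = 2820914.00 cm³
ΣAy_c = (32000.00)(80.00) + (-5494.00)(100.50) = 2007853.00 cm³
x_c = 2820914.00 / 26506.00 = 106.43 cm
y_c = 2007853.00 / 26506.00 = 75.75 cm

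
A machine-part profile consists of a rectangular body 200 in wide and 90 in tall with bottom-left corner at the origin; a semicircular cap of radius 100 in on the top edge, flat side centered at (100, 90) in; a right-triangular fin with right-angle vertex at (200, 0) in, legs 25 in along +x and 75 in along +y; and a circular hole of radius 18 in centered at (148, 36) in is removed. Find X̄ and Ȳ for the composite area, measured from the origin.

rectangular body: A = 200 × 90 = 18000.00, centroid at (100.00, 45.00).
semicircular top: A = ½π·100² = 15707.96, centroid at (100.00, 132.44).
triangular fin: A = ½·25·75 = 937.50, centroid at (208.33, 25.00).
hole: A = −π·18² = -1017.88, centroid at (148.00, 36.00).
ΣA = 33627.59 in²
ΣAX̄ = (18000.00)(100.00) + (15707.96)(100.00) + (937.50)(208.33) + (-1017.88)(148.00) = 3415463.18 in³
ΣAȲ = (18000.00)(45.00) + (15707.96)(132.44) + (937.50)(25.00) + (-1017.88)(36.00) = 2877177.32 in³
X̄ = 3415463.18 / 33627.59 = 101.57 in
Ȳ = 2877177.32 / 33627.59 = 85.56 in

X̄ = 101.57 in, Ȳ = 85.56 in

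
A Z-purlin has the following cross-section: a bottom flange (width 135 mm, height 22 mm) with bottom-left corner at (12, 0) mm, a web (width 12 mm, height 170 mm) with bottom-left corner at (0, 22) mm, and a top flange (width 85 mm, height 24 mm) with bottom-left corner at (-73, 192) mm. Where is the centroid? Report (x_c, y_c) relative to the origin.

Part | A | x̄ᵢ | ȳᵢ | A·x̄ᵢ | A·ȳᵢ
bottom flange | 2970.00 | 79.50 | 11.00 | 236115.00 | 32670.00
web | 2040.00 | 6.00 | 107.00 | 12240.00 | 218280.00
top flange | 2040.00 | -30.50 | 204.00 | -62220.00 | 416160.00
Σ | 7050.00 |  |  | 186135.00 | 667110.00
x_c = 186135.00 / 7050.00 = 26.40 mm
y_c = 667110.00 / 7050.00 = 94.63 mm

x_c = 26.40 mm, y_c = 94.63 mm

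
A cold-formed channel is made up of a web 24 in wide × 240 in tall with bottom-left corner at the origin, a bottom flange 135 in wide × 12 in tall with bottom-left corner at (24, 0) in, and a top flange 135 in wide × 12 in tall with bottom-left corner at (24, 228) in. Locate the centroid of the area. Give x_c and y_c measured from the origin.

web: A = 24 × 240 = 5760.00, centroid at (12.00, 120.00).
bottom flange: A = 135 × 12 = 1620.00, centroid at (91.50, 6.00).
top flange: A = 135 × 12 = 1620.00, centroid at (91.50, 234.00).
ΣA = 9000.00 in², ΣAx_c = 365580.00 in³, ΣAy_c = 1080000.00 in³.
x_c = 365580.00/9000.00 = 40.62 in; y_c = 1080000.00/9000.00 = 120.00 in.

x_c = 40.62 in, y_c = 120.00 in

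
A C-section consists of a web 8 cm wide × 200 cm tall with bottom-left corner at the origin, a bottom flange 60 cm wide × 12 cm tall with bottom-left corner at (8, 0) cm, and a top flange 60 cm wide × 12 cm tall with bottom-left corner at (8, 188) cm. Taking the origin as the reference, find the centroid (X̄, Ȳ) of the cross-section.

web: A = 8 × 200 = 1600.00, centroid at (4.00, 100.00).
bottom flange: A = 60 × 12 = 720.00, centroid at (38.00, 6.00).
top flange: A = 60 × 12 = 720.00, centroid at (38.00, 194.00).
ΣA = 3040.00 cm²
ΣAX̄ = (1600.00)(4.00) + (720.00)(38.00) + (720.00)(38.00) = 61120.00 cm³
ΣAȲ = (1600.00)(100.00) + (720.00)(6.00) + (720.00)(194.00) = 304000.00 cm³
X̄ = 61120.00 / 3040.00 = 20.11 cm
Ȳ = 304000.00 / 3040.00 = 100.00 cm

X̄ = 20.11 cm, Ȳ = 100.00 cm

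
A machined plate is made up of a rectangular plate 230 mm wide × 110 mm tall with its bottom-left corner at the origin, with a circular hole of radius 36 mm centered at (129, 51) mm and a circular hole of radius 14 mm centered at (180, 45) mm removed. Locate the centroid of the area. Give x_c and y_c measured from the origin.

x_c = 110.29 mm, y_c = 56.09 mm

plate: A = 230 × 110 = 25300.00, centroid at (115.00, 55.00).
hole 1: A = −π·36² = -4071.50, centroid at (129.00, 51.00).
hole 2: A = −π·14² = -615.75, centroid at (180.00, 45.00).
ΣA = 20612.74 mm²
ΣAx_c = (25300.00)(115.00) + (-4071.50)(129.00) + (-615.75)(180.00) = 2273440.58 mm³
ΣAy_c = (25300.00)(55.00) + (-4071.50)(51.00) + (-615.75)(45.00) = 1156144.44 mm³
x_c = 2273440.58 / 20612.74 = 110.29 mm
y_c = 1156144.44 / 20612.74 = 56.09 mm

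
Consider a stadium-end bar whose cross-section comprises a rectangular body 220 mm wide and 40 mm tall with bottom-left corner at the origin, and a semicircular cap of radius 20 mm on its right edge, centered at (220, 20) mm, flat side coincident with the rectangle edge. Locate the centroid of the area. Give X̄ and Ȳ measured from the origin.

X̄ = 117.90 mm, Ȳ = 20.00 mm

Part | A | x̄ᵢ | ȳᵢ | A·x̄ᵢ | A·ȳᵢ
rectangular body | 8800.00 | 110.00 | 20.00 | 968000.00 | 176000.00
semicircular end | 628.32 | 228.49 | 20.00 | 143563.41 | 12566.37
Σ | 9428.32 |  |  | 1111563.41 | 188566.37
X̄ = 1111563.41 / 9428.32 = 117.90 mm
Ȳ = 188566.37 / 9428.32 = 20.00 mm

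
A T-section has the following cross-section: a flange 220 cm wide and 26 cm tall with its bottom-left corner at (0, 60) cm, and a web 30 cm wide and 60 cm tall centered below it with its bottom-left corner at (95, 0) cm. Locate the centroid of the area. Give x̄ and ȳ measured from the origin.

web: A = 30 × 60 = 1800.00, centroid at (110.00, 30.00).
flange: A = 220 × 26 = 5720.00, centroid at (110.00, 73.00).
ΣA = 7520.00 cm², ΣAx̄ = 827200.00 cm³, ΣAȳ = 471560.00 cm³.
x̄ = 827200.00/7520.00 = 110.00 cm; ȳ = 471560.00/7520.00 = 62.71 cm.

x̄ = 110.00 cm, ȳ = 62.71 cm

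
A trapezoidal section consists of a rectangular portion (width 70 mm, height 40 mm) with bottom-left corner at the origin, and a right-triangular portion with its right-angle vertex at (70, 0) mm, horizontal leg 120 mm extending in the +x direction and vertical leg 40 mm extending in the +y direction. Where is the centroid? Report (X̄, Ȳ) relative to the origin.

rectangular portion: A = 70 × 40 = 2800.00, centroid at (35.00, 20.00).
triangular portion: A = ½·120·40 = 2400.00, centroid at (110.00, 13.33).
ΣA = 5200.00 mm²
ΣAX̄ = (2800.00)(35.00) + (2400.00)(110.00) = 362000.00 mm³
ΣAȲ = (2800.00)(20.00) + (2400.00)(13.33) = 88000.00 mm³
X̄ = 362000.00 / 5200.00 = 69.62 mm
Ȳ = 88000.00 / 5200.00 = 16.92 mm

X̄ = 69.62 mm, Ȳ = 16.92 mm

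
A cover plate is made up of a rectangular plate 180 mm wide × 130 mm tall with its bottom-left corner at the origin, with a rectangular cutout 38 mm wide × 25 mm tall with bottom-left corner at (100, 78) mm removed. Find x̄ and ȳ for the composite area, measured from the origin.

plate: A = 180 × 130 = 23400.00, centroid at (90.00, 65.00).
hole: A = −(38 × 25) = -950.00, centroid at (119.00, 90.50).
ΣA = 22450.00 mm², ΣAx̄ = 1992950.00 mm³, ΣAȳ = 1435025.00 mm³.
x̄ = 1992950.00/22450.00 = 88.77 mm; ȳ = 1435025.00/22450.00 = 63.92 mm.

x̄ = 88.77 mm, ȳ = 63.92 mm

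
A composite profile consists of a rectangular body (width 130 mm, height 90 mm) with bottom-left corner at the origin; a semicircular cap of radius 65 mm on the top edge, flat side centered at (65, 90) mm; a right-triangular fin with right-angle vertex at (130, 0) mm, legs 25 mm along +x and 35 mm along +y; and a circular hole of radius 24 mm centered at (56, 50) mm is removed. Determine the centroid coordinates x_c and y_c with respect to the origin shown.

rectangular body: A = 130 × 90 = 11700.00, centroid at (65.00, 45.00).
semicircular top: A = ½π·65² = 6636.61, centroid at (65.00, 117.59).
triangular fin: A = ½·25·35 = 437.50, centroid at (138.33, 11.67).
hole: A = −π·24² = -1809.56, centroid at (56.00, 50.00).
ΣA = 16964.56 mm², ΣAx_c = 1151065.56 mm³, ΣAy_c = 1221504.93 mm³.
x_c = 1151065.56/16964.56 = 67.85 mm; y_c = 1221504.93/16964.56 = 72.00 mm.

x_c = 67.85 mm, y_c = 72.00 mm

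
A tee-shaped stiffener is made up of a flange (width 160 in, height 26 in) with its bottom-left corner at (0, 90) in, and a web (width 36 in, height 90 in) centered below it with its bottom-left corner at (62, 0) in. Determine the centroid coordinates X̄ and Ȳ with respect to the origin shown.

web: A = 36 × 90 = 3240.00, centroid at (80.00, 45.00).
flange: A = 160 × 26 = 4160.00, centroid at (80.00, 103.00).
ΣA = 7400.00 in²
ΣAX̄ = (3240.00)(80.00) + (4160.00)(80.00) = 592000.00 in³
ΣAȲ = (3240.00)(45.00) + (4160.00)(103.00) = 574280.00 in³
X̄ = 592000.00 / 7400.00 = 80.00 in
Ȳ = 574280.00 / 7400.00 = 77.61 in

X̄ = 80.00 in, Ȳ = 77.61 in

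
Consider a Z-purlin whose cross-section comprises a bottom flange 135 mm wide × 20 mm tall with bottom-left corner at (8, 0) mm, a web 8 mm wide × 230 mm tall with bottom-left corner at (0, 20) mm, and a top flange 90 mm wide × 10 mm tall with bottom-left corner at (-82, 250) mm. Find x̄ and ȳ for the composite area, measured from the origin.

x̄ = 32.70 mm, ȳ = 92.81 mm

bottom flange: A = 135 × 20 = 2700.00, centroid at (75.50, 10.00).
web: A = 8 × 230 = 1840.00, centroid at (4.00, 135.00).
top flange: A = 90 × 10 = 900.00, centroid at (-37.00, 255.00).
ΣA = 5440.00 mm², ΣAx̄ = 177910.00 mm³, ΣAȳ = 504900.00 mm³.
x̄ = 177910.00/5440.00 = 32.70 mm; ȳ = 504900.00/5440.00 = 92.81 mm.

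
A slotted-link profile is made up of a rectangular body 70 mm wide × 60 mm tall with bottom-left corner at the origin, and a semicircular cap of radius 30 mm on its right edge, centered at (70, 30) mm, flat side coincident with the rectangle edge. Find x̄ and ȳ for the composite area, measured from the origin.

rectangular body: A = 70 × 60 = 4200.00, centroid at (35.00, 30.00).
semicircular end: A = ½π·30² = 1413.72, centroid at (82.73, 30.00).
ΣA = 5613.72 mm², ΣAx̄ = 263960.17 mm³, ΣAȳ = 168411.50 mm³.
x̄ = 263960.17/5613.72 = 47.02 mm; ȳ = 168411.50/5613.72 = 30.00 mm.

x̄ = 47.02 mm, ȳ = 30.00 mm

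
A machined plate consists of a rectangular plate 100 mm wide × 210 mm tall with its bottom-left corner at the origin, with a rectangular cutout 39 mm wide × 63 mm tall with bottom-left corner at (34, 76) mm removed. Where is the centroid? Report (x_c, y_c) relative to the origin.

x_c = 49.54 mm, y_c = 104.67 mm

plate: A = 100 × 210 = 21000.00, centroid at (50.00, 105.00).
hole: A = −(39 × 63) = -2457.00, centroid at (53.50, 107.50).
ΣA = 18543.00 mm²
ΣAx_c = (21000.00)(50.00) + (-2457.00)(53.50) = 918550.50 mm³
ΣAy_c = (21000.00)(105.00) + (-2457.00)(107.50) = 1940872.50 mm³
x_c = 918550.50 / 18543.00 = 49.54 mm
y_c = 1940872.50 / 18543.00 = 104.67 mm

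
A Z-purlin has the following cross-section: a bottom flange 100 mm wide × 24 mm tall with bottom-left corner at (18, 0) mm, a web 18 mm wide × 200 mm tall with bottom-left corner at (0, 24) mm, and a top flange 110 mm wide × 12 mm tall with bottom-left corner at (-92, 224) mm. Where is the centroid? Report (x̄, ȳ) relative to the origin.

bottom flange: A = 100 × 24 = 2400.00, centroid at (68.00, 12.00).
web: A = 18 × 200 = 3600.00, centroid at (9.00, 124.00).
top flange: A = 110 × 12 = 1320.00, centroid at (-37.00, 230.00).
ΣA = 7320.00 mm², ΣAx̄ = 146760.00 mm³, ΣAȳ = 778800.00 mm³.
x̄ = 146760.00/7320.00 = 20.05 mm; ȳ = 778800.00/7320.00 = 106.39 mm.

x̄ = 20.05 mm, ȳ = 106.39 mm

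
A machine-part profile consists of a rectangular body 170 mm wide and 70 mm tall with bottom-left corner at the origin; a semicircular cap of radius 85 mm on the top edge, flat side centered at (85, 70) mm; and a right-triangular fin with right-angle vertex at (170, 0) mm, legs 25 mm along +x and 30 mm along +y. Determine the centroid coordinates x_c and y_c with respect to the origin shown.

x_c = 86.48 mm, y_c = 68.75 mm

Part | A | x̄ᵢ | ȳᵢ | A·x̄ᵢ | A·ȳᵢ
rectangular body | 11900.00 | 85.00 | 35.00 | 1011500.00 | 416500.00
semicircular top | 11349.00 | 85.00 | 106.08 | 964665.29 | 1203846.91
triangular fin | 375.00 | 178.33 | 10.00 | 66875.00 | 3750.00
Σ | 23624.00 |  |  | 2043040.29 | 1624096.91
x_c = 2043040.29 / 23624.00 = 86.48 mm
y_c = 1624096.91 / 23624.00 = 68.75 mm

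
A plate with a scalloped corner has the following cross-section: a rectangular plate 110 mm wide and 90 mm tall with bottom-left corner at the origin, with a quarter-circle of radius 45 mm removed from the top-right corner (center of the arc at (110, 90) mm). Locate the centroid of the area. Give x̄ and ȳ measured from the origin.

plate: A = 110 × 90 = 9900.00, centroid at (55.00, 45.00).
removed quarter-circle: A = −¼π·45² = -1590.43, centroid at (90.90, 70.90).
ΣA = 8309.57 mm², ΣAx̄ = 399927.56 mm³, ΣAȳ = 332736.18 mm³.
x̄ = 399927.56/8309.57 = 48.13 mm; ȳ = 332736.18/8309.57 = 40.04 mm.

x̄ = 48.13 mm, ȳ = 40.04 mm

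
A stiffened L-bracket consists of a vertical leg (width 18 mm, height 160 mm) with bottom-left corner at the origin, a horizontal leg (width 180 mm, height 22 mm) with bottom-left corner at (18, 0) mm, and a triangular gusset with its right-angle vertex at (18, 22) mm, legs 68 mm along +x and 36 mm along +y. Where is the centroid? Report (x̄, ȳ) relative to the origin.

Part | A | x̄ᵢ | ȳᵢ | A·x̄ᵢ | A·ȳᵢ
vertical leg | 2880.00 | 9.00 | 80.00 | 25920.00 | 230400.00
horizontal leg | 3960.00 | 108.00 | 11.00 | 427680.00 | 43560.00
gusset | 1224.00 | 40.67 | 34.00 | 49776.00 | 41616.00
Σ | 8064.00 |  |  | 503376.00 | 315576.00
x̄ = 503376.00 / 8064.00 = 62.42 mm
ȳ = 315576.00 / 8064.00 = 39.13 mm

x̄ = 62.42 mm, ȳ = 39.13 mm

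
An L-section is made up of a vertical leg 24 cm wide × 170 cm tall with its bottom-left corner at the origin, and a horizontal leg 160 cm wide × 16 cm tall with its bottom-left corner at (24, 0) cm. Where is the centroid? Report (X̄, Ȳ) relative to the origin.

vertical leg: A = 24 × 170 = 4080.00, centroid at (12.00, 85.00).
horizontal leg: A = 160 × 16 = 2560.00, centroid at (104.00, 8.00).
ΣA = 6640.00 cm², ΣAX̄ = 315200.00 cm³, ΣAȲ = 367280.00 cm³.
X̄ = 315200.00/6640.00 = 47.47 cm; Ȳ = 367280.00/6640.00 = 55.31 cm.

X̄ = 47.47 cm, Ȳ = 55.31 cm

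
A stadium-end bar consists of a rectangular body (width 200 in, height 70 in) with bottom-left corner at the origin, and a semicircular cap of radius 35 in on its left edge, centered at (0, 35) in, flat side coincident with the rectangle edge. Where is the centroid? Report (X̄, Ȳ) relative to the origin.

rectangular body: A = 200 × 70 = 14000.00, centroid at (100.00, 35.00).
semicircular end: A = ½π·35² = 1924.23, centroid at (-14.85, 35.00).
ΣA = 15924.23 in²
ΣAX̄ = (14000.00)(100.00) + (1924.23)(-14.85) = 1371416.67 in³
ΣAȲ = (14000.00)(35.00) + (1924.23)(35.00) = 557347.89 in³
X̄ = 1371416.67 / 15924.23 = 86.12 in
Ȳ = 557347.89 / 15924.23 = 35.00 in

X̄ = 86.12 in, Ȳ = 35.00 in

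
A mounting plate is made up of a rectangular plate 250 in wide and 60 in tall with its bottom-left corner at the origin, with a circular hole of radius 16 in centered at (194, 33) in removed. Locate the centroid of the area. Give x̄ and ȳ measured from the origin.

x̄ = 121.09 in, ȳ = 29.83 in

plate: A = 250 × 60 = 15000.00, centroid at (125.00, 30.00).
hole: A = −π·16² = -804.25, centroid at (194.00, 33.00).
ΣA = 14195.75 in²
ΣAx̄ = (15000.00)(125.00) + (-804.25)(194.00) = 1718975.94 in³
ΣAȳ = (15000.00)(30.00) + (-804.25)(33.00) = 423459.83 in³
x̄ = 1718975.94 / 14195.75 = 121.09 in
ȳ = 423459.83 / 14195.75 = 29.83 in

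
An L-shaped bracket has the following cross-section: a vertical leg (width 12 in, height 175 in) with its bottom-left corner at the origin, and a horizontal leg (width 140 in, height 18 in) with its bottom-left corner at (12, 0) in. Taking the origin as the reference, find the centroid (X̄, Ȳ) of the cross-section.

vertical leg: A = 12 × 175 = 2100.00, centroid at (6.00, 87.50).
horizontal leg: A = 140 × 18 = 2520.00, centroid at (82.00, 9.00).
ΣA = 4620.00 in², ΣAX̄ = 219240.00 in³, ΣAȲ = 206430.00 in³.
X̄ = 219240.00/4620.00 = 47.45 in; Ȳ = 206430.00/4620.00 = 44.68 in.

X̄ = 47.45 in, Ȳ = 44.68 in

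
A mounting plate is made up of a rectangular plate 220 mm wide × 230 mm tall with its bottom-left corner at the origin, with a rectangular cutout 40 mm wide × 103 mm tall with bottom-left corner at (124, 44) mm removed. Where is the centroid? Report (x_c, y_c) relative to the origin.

Part | A | x̄ᵢ | ȳᵢ | A·x̄ᵢ | A·ȳᵢ
plate | 50600.00 | 110.00 | 115.00 | 5566000.00 | 5819000.00
hole | -4120.00 | 144.00 | 95.50 | -593280.00 | -393460.00
Σ | 46480.00 |  |  | 4972720.00 | 5425540.00
x_c = 4972720.00 / 46480.00 = 106.99 mm
y_c = 5425540.00 / 46480.00 = 116.73 mm

x_c = 106.99 mm, y_c = 116.73 mm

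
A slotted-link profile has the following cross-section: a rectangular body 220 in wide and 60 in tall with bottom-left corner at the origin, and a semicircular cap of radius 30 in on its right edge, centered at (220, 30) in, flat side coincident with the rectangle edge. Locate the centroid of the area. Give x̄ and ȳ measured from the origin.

x̄ = 121.87 in, ȳ = 30.00 in

Part | A | x̄ᵢ | ȳᵢ | A·x̄ᵢ | A·ȳᵢ
rectangular body | 13200.00 | 110.00 | 30.00 | 1452000.00 | 396000.00
semicircular end | 1413.72 | 232.73 | 30.00 | 329017.67 | 42411.50
Σ | 14613.72 |  |  | 1781017.67 | 438411.50
x̄ = 1781017.67 / 14613.72 = 121.87 in
ȳ = 438411.50 / 14613.72 = 30.00 in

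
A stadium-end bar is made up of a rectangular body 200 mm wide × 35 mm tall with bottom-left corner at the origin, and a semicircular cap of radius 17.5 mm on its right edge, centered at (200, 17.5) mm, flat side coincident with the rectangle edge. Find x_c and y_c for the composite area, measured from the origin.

rectangular body: A = 200 × 35 = 7000.00, centroid at (100.00, 17.50).
semicircular end: A = ½π·17.5² = 481.06, centroid at (207.43, 17.50).
ΣA = 7481.06 mm², ΣAx_c = 799784.19 mm³, ΣAy_c = 130918.49 mm³.
x_c = 799784.19/7481.06 = 106.91 mm; y_c = 130918.49/7481.06 = 17.50 mm.

x_c = 106.91 mm, y_c = 17.50 mm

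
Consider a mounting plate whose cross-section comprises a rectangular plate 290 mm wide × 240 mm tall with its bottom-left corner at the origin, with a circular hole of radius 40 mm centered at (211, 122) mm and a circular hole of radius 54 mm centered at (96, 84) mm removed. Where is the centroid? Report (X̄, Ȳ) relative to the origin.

X̄ = 147.11 mm, Ȳ = 125.77 mm

plate: A = 290 × 240 = 69600.00, centroid at (145.00, 120.00).
hole 1: A = −π·40² = -5026.55, centroid at (211.00, 122.00).
hole 2: A = −π·54² = -9160.88, centroid at (96.00, 84.00).
ΣA = 55412.57 mm²
ΣAX̄ = (69600.00)(145.00) + (-5026.55)(211.00) + (-9160.88)(96.00) = 8151953.44 mm³
ΣAȲ = (69600.00)(120.00) + (-5026.55)(122.00) + (-9160.88)(84.00) = 6969246.84 mm³
X̄ = 8151953.44 / 55412.57 = 147.11 mm
Ȳ = 6969246.84 / 55412.57 = 125.77 mm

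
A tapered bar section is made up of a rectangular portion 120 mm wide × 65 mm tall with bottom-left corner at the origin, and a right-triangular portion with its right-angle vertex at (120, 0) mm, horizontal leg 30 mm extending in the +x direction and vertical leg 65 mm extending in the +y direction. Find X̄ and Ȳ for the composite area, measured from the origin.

rectangular portion: A = 120 × 65 = 7800.00, centroid at (60.00, 32.50).
triangular portion: A = ½·30·65 = 975.00, centroid at (130.00, 21.67).
ΣA = 8775.00 mm²
ΣAX̄ = (7800.00)(60.00) + (975.00)(130.00) = 594750.00 mm³
ΣAȲ = (7800.00)(32.50) + (975.00)(21.67) = 274625.00 mm³
X̄ = 594750.00 / 8775.00 = 67.78 mm
Ȳ = 274625.00 / 8775.00 = 31.30 mm

X̄ = 67.78 mm, Ȳ = 31.30 mm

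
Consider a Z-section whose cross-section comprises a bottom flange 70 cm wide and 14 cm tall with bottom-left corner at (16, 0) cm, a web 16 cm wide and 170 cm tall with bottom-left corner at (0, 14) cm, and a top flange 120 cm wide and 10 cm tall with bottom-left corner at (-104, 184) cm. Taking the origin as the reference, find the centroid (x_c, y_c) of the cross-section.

bottom flange: A = 70 × 14 = 980.00, centroid at (51.00, 7.00).
web: A = 16 × 170 = 2720.00, centroid at (8.00, 99.00).
top flange: A = 120 × 10 = 1200.00, centroid at (-44.00, 189.00).
ΣA = 4900.00 cm², ΣAx_c = 18940.00 cm³, ΣAy_c = 502940.00 cm³.
x_c = 18940.00/4900.00 = 3.87 cm; y_c = 502940.00/4900.00 = 102.64 cm.

x_c = 3.87 cm, y_c = 102.64 cm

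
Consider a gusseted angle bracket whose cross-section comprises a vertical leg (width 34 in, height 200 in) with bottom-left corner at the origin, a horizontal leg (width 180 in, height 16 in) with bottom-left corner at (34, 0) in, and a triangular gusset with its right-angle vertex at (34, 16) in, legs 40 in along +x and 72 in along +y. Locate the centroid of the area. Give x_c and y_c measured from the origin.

vertical leg: A = 34 × 200 = 6800.00, centroid at (17.00, 100.00).
horizontal leg: A = 180 × 16 = 2880.00, centroid at (124.00, 8.00).
gusset: A = ½·40·72 = 1440.00, centroid at (47.33, 40.00).
ΣA = 11120.00 in², ΣAx_c = 540880.00 in³, ΣAy_c = 760640.00 in³.
x_c = 540880.00/11120.00 = 48.64 in; y_c = 760640.00/11120.00 = 68.40 in.

x_c = 48.64 in, y_c = 68.40 in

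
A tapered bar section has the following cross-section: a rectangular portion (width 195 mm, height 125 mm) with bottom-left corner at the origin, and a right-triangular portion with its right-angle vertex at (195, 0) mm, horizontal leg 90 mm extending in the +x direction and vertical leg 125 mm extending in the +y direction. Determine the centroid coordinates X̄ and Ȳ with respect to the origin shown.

X̄ = 121.41 mm, Ȳ = 58.59 mm

Part | A | x̄ᵢ | ȳᵢ | A·x̄ᵢ | A·ȳᵢ
rectangular portion | 24375.00 | 97.50 | 62.50 | 2376562.50 | 1523437.50
triangular portion | 5625.00 | 225.00 | 41.67 | 1265625.00 | 234375.00
Σ | 30000.00 |  |  | 3642187.50 | 1757812.50
X̄ = 3642187.50 / 30000.00 = 121.41 mm
Ȳ = 1757812.50 / 30000.00 = 58.59 mm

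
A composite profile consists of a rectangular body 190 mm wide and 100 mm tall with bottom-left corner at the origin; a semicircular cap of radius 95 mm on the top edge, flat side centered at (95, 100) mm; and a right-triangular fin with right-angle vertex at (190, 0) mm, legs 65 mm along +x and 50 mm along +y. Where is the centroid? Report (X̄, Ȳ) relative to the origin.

X̄ = 100.45 mm, Ȳ = 85.24 mm

rectangular body: A = 190 × 100 = 19000.00, centroid at (95.00, 50.00).
semicircular top: A = ½π·95² = 14176.44, centroid at (95.00, 140.32).
triangular fin: A = ½·65·50 = 1625.00, centroid at (211.67, 16.67).
ΣA = 34801.44 mm²
ΣAX̄ = (19000.00)(95.00) + (14176.44)(95.00) + (1625.00)(211.67) = 3495719.83 mm³
ΣAȲ = (19000.00)(50.00) + (14176.44)(140.32) + (1625.00)(16.67) = 2966310.35 mm³
X̄ = 3495719.83 / 34801.44 = 100.45 mm
Ȳ = 2966310.35 / 34801.44 = 85.24 mm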